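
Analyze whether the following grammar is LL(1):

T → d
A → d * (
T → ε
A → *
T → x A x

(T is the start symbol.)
Yes, the grammar is LL(1).

Relevant sets:
  FOLLOW(T) = { $ }

For T:
  PREDICT(T → d) = { 'd' }
  PREDICT(T → ε) = { $ }
  PREDICT(T → x A x) = { 'x' }
For A:
  PREDICT(A → d '*' '(') = { 'd' }
  PREDICT(A → '*') = { '*' }

All predict sets are disjoint. The grammar IS LL(1).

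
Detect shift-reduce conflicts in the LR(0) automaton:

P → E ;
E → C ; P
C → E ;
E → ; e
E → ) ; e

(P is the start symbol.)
Augment with P' → P and build the canonical LR(0) collection (I0 = CLOSURE({[P' → . P]}), then GOTO on every symbol after a dot until no new states appear). It has 12 states:
  I0: { [C → . E ;], [E → . ) ; e], [E → . ; e], [E → . C ; P], [P → . E ;], [P' → . P] }  — shift
  I1: { [E → ) . ; e] }  — shift
  I2: { [E → ; . e] }  — shift
  I3: { [E → C . ; P] }  — shift
  I4: { [C → E . ;], [P → E . ;] }  — shift
  I5: { [P' → P .] }  — accept
  I6: { [C → E ; .], [P → E ; .] }  — 2 reduces
  I7: { [C → . E ;], [E → . ) ; e], [E → . ; e], [E → . C ; P], [E → C ; . P], [P → . E ;] }  — shift
  I8: { [E → C ; P .] }  — reduce
  I9: { [E → ; e .] }  — reduce
  I10: { [E → ) ; . e] }  — shift
  I11: { [E → ) ; e .] }  — reduce

No state contains both a complete item and a shift item.

Answer: No shift-reduce conflicts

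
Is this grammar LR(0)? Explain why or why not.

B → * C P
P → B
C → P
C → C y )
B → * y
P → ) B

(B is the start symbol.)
Augment with B' → B and build the canonical LR(0) collection (I0 = CLOSURE({[B' → . B]}), then GOTO on every symbol after a dot until no new states appear). It has 12 states:
  I0: { [B → . * C P], [B → . * y], [B' → . B] }  — shift
  I1: { [B → * . C P], [B → * . y], [B → . * C P], [B → . * y], [C → . C y )], [C → . P], [P → . ) B], [P → . B] }  — shift
  I2: { [B' → B .] }  — accept
  I3: { [B → . * C P], [B → . * y], [P → ) . B] }  — shift
  I4: { [P → B .] }  — reduce
  I5: { [B → * C . P], [B → . * C P], [B → . * y], [C → C . y )], [P → . ) B], [P → . B] }  — shift
  I6: { [C → P .] }  — reduce
  I7: { [B → * y .] }  — reduce
  I8: { [B → * C P .] }  — reduce
  I9: { [C → C y . )] }  — shift
  I10: { [C → C y ) .] }  — reduce
  I11: { [P → ) B .] }  — reduce

Every state is either a pure shift/goto state or contains exactly one complete item and nothing to shift — no conflicts. The grammar is LR(0).

Answer: Yes, the grammar is LR(0)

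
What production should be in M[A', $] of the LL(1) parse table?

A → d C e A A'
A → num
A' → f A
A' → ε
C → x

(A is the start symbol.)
A' → ε

To find M[A', $], we find productions for A' where $ is in the predict set (PREDICT(N → α) = (FIRST(α) \ {ε}) ∪ (FOLLOW(N) if α ⇒* ε)).

Relevant sets:
  FOLLOW(A') = { $, 'f' }

A' → f A: PREDICT = { 'f' }
A' → ε: PREDICT = { $, 'f' }
  $ is in predict set, so this production goes in M[A', $]

M[A', $] = A' → ε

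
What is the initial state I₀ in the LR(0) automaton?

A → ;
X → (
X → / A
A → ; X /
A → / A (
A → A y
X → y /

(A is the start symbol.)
{ [A → . / A (], [A → . ; X /], [A → . ;], [A → . A y], [A' → . A] }

First, augment the grammar with A' → A
I₀ = CLOSURE({ [A' → . A] }):
  [A' → . A] has the dot before A: add [A → . ;], [A → . ; X /], [A → . / A (], [A → . A y]
No further items can be added.

I₀ = { [A → . / A (], [A → . ; X /], [A → . ;], [A → . A y], [A' → . A] }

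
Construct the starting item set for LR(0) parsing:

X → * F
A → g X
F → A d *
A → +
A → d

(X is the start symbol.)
First, augment the grammar with X' → X
I₀ = CLOSURE({ [X' → . X] }):
  [X' → . X] has the dot before X: add [X → . * F]
No further items can be added.

I₀ = { [X → . * F], [X' → . X] }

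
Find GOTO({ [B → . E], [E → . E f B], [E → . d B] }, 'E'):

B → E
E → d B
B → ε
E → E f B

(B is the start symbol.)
{ [B → E .], [E → E . f B] }

GOTO(I, 'E') = CLOSURE({ [A → αX.β] : [A → α.Xβ] ∈ I, X = 'E' })

Items with dot before 'E', with the dot advanced:
  [B → . E] → [B → E .]
  [E → . E f B] → [E → E . f B]
Closure adds nothing (no advanced item has the dot before a non-terminal).

GOTO = { [B → E .], [E → E . f B] }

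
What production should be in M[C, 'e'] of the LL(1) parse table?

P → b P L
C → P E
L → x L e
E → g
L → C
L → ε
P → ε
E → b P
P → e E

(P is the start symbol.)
C → P E

To find M[C, 'e'], we find productions for C where 'e' is in the predict set (PREDICT(N → α) = (FIRST(α) \ {ε}) ∪ (FOLLOW(N) if α ⇒* ε)).

Relevant sets:
  FIRST(P) = { 'b', 'e', ε }
  FIRST(E) = { 'b', 'g' }

C → P E: PREDICT = { 'b', 'e', 'g' }
  'e' is in predict set, so this production goes in M[C, 'e']

M[C, 'e'] = C → P E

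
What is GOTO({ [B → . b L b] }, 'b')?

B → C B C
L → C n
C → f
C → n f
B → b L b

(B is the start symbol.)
{ [B → b . L b], [C → . f], [C → . n f], [L → . C n] }

GOTO(I, 'b') = CLOSURE({ [A → αX.β] : [A → α.Xβ] ∈ I, X = 'b' })

Items with dot before 'b', with the dot advanced:
  [B → . b L b] → [B → b . L b]
Closure of the advanced items:
  [B → b . L b] has the dot before L: add [L → . C n]
  [L → . C n] has the dot before C: add [C → . f], [C → . n f]

GOTO = { [B → b . L b], [C → . f], [C → . n f], [L → . C n] }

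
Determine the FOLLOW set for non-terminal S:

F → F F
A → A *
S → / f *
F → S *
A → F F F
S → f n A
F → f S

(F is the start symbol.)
To compute FOLLOW(S), find every occurrence of S on a right-hand side N → α S β: add FIRST(β) \ {ε}, and if β is empty or nullable also add FOLLOW(N). Iterate to a fixed point.

In F → S *: S is followed by '*', add FIRST('*') \ {ε} = { '*' }
In F → f S: S is at the end, add FOLLOW(F)

The FOLLOW sets referred to above (computed the same way, to a fixed point):
  FOLLOW(F) = { $, '*', '/', 'f' }

Taking the union: FOLLOW(S) = { $, '*', '/', 'f' }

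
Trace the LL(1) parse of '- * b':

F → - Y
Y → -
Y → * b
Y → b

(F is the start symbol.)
Stack is shown with the top on the left.

Stack  Input    Action
----------------------
F $    - * b $  output F → - Y
- Y $  - * b $  match '-'
Y $    * b $    output Y → * b
* b $  * b $    match '*'
b $    b $      match 'b'
$      $        accept

The string is accepted.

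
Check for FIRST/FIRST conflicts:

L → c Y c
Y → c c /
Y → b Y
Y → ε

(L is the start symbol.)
Productions for Y:
  Y → c c /: FIRST = { 'c' }
  Y → b Y: FIRST = { 'b' }
  Y → ε: FIRST = { ε }
L has only one production, so no FIRST/FIRST conflict is possible there.

All alternatives of each non-terminal have pairwise disjoint FIRST sets.

Answer: No FIRST/FIRST conflicts.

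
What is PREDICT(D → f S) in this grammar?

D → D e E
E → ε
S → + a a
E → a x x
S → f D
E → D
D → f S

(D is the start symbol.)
{ 'f' }

PREDICT(D → f S) = (FIRST(RHS) \ {ε}) ∪ (FOLLOW(D) if ε ∈ FIRST(RHS), i.e. RHS ⇒* ε)
FIRST(f S) = { 'f' }
ε ∉ FIRST(f S), so FOLLOW(D) is not added.
PREDICT(D → f S) = { 'f' }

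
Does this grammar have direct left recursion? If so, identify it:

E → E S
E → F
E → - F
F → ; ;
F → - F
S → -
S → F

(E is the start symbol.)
Yes, E is left-recursive

Direct left recursion occurs when N → N α for some non-terminal N (the right-hand side begins with the left-hand side itself).

E → E S: LEFT RECURSIVE (starts with E)
E → F: starts with F
E → - F: starts with '-'
F → ; ;: starts with ';'
F → - F: starts with '-'
S → -: starts with '-'
S → F: starts with F

The grammar has direct left recursion on: E.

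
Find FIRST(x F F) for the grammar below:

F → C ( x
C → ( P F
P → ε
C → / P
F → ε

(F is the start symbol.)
To compute FIRST(x F F), process the symbols left to right:
Symbol x is a terminal. Add 'x' and stop.
FIRST(x F F) = { 'x' }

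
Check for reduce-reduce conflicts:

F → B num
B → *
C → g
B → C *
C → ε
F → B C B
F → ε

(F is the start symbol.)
A reduce-reduce conflict occurs when an LR(0) state has two complete items [A → α .] and [B → β .] — both call for a reduction, and with no lookahead the parser cannot choose between them.

Augment with F' → F and build the canonical LR(0) collection (I0 = CLOSURE({[F' → . F]}), then GOTO on every symbol after a dot until no new states appear). It has 10 states:
  I0: { [B → . *], [B → . C *], [C → . g], [C → .], [F → . B C B], [F → . B num], [F → .], [F' → . F] }  — shift, 2 reduces
  I1: { [B → * .] }  — reduce
  I2: { [C → . g], [C → .], [F → B . C B], [F → B . num] }  — shift, reduce
  I3: { [B → C . *] }  — shift
  I4: { [F' → F .] }  — accept
  I5: { [C → g .] }  — reduce
  I6: { [B → C * .] }  — reduce
  I7: { [B → . *], [B → . C *], [C → . g], [C → .], [F → B C . B] }  — shift, reduce
  I8: { [F → B num .] }  — reduce
  I9: { [F → B C B .] }  — reduce

I0 contains complete items [C → .], [F → .] — reduce-reduce conflict.

Answer: Yes — I0: [C → .] vs [F → .]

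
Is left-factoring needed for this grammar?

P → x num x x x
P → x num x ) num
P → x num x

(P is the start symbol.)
Left-factoring is needed when two productions for the same non-terminal
share a common prefix on the right-hand side.

Productions for P:
  P → x num x x x
  P → x num x ) num
  P → x num x

Found common prefix 'x num x' in productions for P

Answer: Yes, P has productions with common prefix 'x num x'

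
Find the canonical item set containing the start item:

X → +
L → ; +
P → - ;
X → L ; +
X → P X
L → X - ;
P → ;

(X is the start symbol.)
First, augment the grammar with X' → X
I₀ = CLOSURE({ [X' → . X] }):
  [X' → . X] has the dot before X: add [X → . +], [X → . L ; +], [X → . P X]
  [X → . L ; +] has the dot before L: add [L → . ; +], [L → . X - ;]
  [X → . P X] has the dot before P: add [P → . - ;], [P → . ;]
No further items can be added.

I₀ = { [L → . ; +], [L → . X - ;], [P → . - ;], [P → . ;], [X → . +], [X → . L ; +], [X → . P X], [X' → . X] }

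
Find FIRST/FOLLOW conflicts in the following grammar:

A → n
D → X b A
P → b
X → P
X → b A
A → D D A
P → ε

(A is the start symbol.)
Yes. P → b with FOLLOW(P) on { 'b' }; X → b A with FOLLOW(X) on { 'b' }

A FIRST/FOLLOW conflict occurs when a non-terminal N has a nullable alternative N → β (β ⇒* ε) and another alternative N → α with FIRST(α) ∩ FOLLOW(N) ≠ ∅: on such a lookahead the parser cannot decide between expanding α and letting N vanish via β.

Nullable non-terminals: P, X.
FIRST sets used below: FIRST(P) = { 'b', ε }

P: nullable alternative(s) P → ε; FOLLOW(P) = { 'b' }
  P → b: FIRST \ {ε} = { 'b' } — overlaps FOLLOW(P) on { 'b' }: CONFLICT
  P → ε: FIRST \ {ε} = { } — this is the only nullable alternative, skip

X: nullable alternative(s) X → P; FOLLOW(X) = { 'b' }
  X → P: FIRST \ {ε} = { 'b' } — this is the only nullable alternative, skip
  X → b A: FIRST \ {ε} = { 'b' } — overlaps FOLLOW(X) on { 'b' }: CONFLICT

A, D have no nullable alternative, so no FIRST/FOLLOW check is needed there.

So the grammar has 2 FIRST/FOLLOW conflicts (marked CONFLICT above).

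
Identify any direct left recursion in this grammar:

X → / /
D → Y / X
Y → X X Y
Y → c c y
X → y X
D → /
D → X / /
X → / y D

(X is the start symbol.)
Direct left recursion occurs when N → N α for some non-terminal N (the right-hand side begins with the left-hand side itself).

X → / /: starts with '/'
D → Y / X: starts with Y
Y → X X Y: starts with X
Y → c c y: starts with c
X → y X: starts with y
D → /: starts with '/'
D → X / /: starts with X
X → / y D: starts with '/'

No direct left recursion found.

Answer: No direct left recursion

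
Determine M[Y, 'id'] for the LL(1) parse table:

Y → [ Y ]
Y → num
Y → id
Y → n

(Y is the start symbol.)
To find M[Y, 'id'], we find productions for Y where 'id' is in the predict set (PREDICT(N → α) = (FIRST(α) \ {ε}) ∪ (FOLLOW(N) if α ⇒* ε)).

Y → [ Y ]: PREDICT = { '[' }
Y → num: PREDICT = { 'num' }
Y → id: PREDICT = { 'id' }
  'id' is in predict set, so this production goes in M[Y, 'id']
Y → n: PREDICT = { 'n' }

M[Y, 'id'] = Y → id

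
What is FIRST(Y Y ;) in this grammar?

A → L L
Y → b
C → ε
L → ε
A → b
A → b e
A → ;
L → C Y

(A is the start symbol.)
{ 'b' }

FIRST sets of the non-terminals involved (from the grammar, by fixed-point iteration):
  FIRST(Y) = { 'b' }

To compute FIRST(Y Y ;), process the symbols left to right:
Symbol Y is a non-terminal. Add FIRST(Y) \ {ε} = { 'b' }
Y is not nullable (ε ∉ FIRST(Y)), so stop here.
FIRST(Y Y ;) = { 'b' }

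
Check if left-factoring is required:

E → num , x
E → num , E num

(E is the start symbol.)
Yes, E has productions with common prefix 'num ,'

Left-factoring is needed when two productions for the same non-terminal
share a common prefix on the right-hand side.

Productions for E:
  E → num , x
  E → num , E num

Found common prefix 'num ,' in productions for E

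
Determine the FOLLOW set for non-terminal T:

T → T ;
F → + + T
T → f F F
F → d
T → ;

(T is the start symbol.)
To compute FOLLOW(T), find every occurrence of T on a right-hand side N → α T β: add FIRST(β) \ {ε}, and if β is empty or nullable also add FOLLOW(N). Iterate to a fixed point.

T is the start symbol, so $ ∈ FOLLOW(T).
In T → T ;: T is followed by ';', add FIRST(';') \ {ε} = { ';' }
In F → + + T: T is at the end, add FOLLOW(F)

The FOLLOW sets referred to above (computed the same way, to a fixed point):
  FOLLOW(F) = { $, '+', ';', 'd' }

Taking the union: FOLLOW(T) = { $, '+', ';', 'd' }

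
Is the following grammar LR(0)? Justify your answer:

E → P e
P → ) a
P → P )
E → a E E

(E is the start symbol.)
Yes, the grammar is LR(0)

A grammar is LR(0) if no state in the canonical LR(0) collection has:
  - both a shift item (dot before a terminal) and a complete item (shift-reduce conflict), or
  - two or more complete items (reduce-reduce conflict; the accept item [E' → E .] counts as a complete item here).

Augment with E' → E and build the canonical LR(0) collection (I0 = CLOSURE({[E' → . E]}), then GOTO on every symbol after a dot until no new states appear). It has 10 states:
  I0: { [E → . P e], [E → . a E E], [E' → . E], [P → . ) a], [P → . P )] }  — shift
  I1: { [P → ) . a] }  — shift
  I2: { [E' → E .] }  — accept
  I3: { [E → P . e], [P → P . )] }  — shift
  I4: { [E → . P e], [E → . a E E], [E → a . E E], [P → . ) a], [P → . P )] }  — shift
  I5: { [E → . P e], [E → . a E E], [E → a E . E], [P → . ) a], [P → . P )] }  — shift
  I6: { [E → a E E .] }  — reduce
  I7: { [P → P ) .] }  — reduce
  I8: { [E → P e .] }  — reduce
  I9: { [P → ) a .] }  — reduce

Every state is either a pure shift/goto state or contains exactly one complete item and nothing to shift — no conflicts. The grammar is LR(0).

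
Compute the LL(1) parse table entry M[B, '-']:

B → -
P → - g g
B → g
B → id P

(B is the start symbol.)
To find M[B, '-'], we find productions for B where '-' is in the predict set (PREDICT(N → α) = (FIRST(α) \ {ε}) ∪ (FOLLOW(N) if α ⇒* ε)).

B → -: PREDICT = { '-' }
  '-' is in predict set, so this production goes in M[B, '-']
B → g: PREDICT = { 'g' }
B → id P: PREDICT = { 'id' }

M[B, '-'] = B → -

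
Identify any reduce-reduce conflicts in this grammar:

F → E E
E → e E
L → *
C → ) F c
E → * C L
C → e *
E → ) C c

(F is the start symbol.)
A reduce-reduce conflict occurs when an LR(0) state has two complete items [A → α .] and [B → β .] — both call for a reduction, and with no lookahead the parser cannot choose between them.

Augment with F' → F and build the canonical LR(0) collection (I0 = CLOSURE({[F' → . F]}), then GOTO on every symbol after a dot until no new states appear). It has 18 states:
  I0: { [E → . ) C c], [E → . * C L], [E → . e E], [F → . E E], [F' → . F] }  — shift
  I1: { [C → . ) F c], [C → . e *], [E → ) . C c] }  — shift
  I2: { [C → . ) F c], [C → . e *], [E → * . C L] }  — shift
  I3: { [E → . ) C c], [E → . * C L], [E → . e E], [F → E . E] }  — shift
  I4: { [F' → F .] }  — accept
  I5: { [E → . ) C c], [E → . * C L], [E → . e E], [E → e . E] }  — shift
  I6: { [E → e E .] }  — reduce
  I7: { [F → E E .] }  — reduce
  I8: { [C → ) . F c], [E → . ) C c], [E → . * C L], [E → . e E], [F → . E E] }  — shift
  I9: { [E → * C . L], [L → . *] }  — shift
  I10: { [C → e . *] }  — shift
  I11: { [C → e * .] }  — reduce
  I12: { [L → * .] }  — reduce
  I13: { [E → * C L .] }  — reduce
  I14: { [C → ) F . c] }  — shift
  I15: { [C → ) F c .] }  — reduce
  I16: { [E → ) C . c] }  — shift
  I17: { [E → ) C c .] }  — reduce

No state contains more than one complete item.

Answer: No reduce-reduce conflicts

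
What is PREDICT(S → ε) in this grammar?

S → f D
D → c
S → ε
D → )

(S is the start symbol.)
PREDICT(S → ε) = (FIRST(RHS) \ {ε}) ∪ (FOLLOW(S) if ε ∈ FIRST(RHS), i.e. RHS ⇒* ε)
The right-hand side is ε (FIRST(ε) = { ε }), so the predict set is FOLLOW(S) = { $ }
PREDICT(S → ε) = { $ }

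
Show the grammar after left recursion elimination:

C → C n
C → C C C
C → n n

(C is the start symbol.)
C → n n C'
C' → n C'
C' → C C C'
C' → ε

C is directly left-recursive. The standard transformation for
  A → A α₁ | ... | A α_m | β₁ | ... | β_n
is
  A  → β₁ A' | ... | β_n A'
  A' → α₁ A' | ... | α_m A' | ε

C → n n becomes C → n n C'
C → C n becomes C' → n C'
C → C C C becomes C' → C C C'
Add C' → ε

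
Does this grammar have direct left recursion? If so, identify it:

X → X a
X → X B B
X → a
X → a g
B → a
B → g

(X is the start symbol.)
Yes, X is left-recursive

Direct left recursion occurs when N → N α for some non-terminal N (the right-hand side begins with the left-hand side itself).

X → X a: LEFT RECURSIVE (starts with X)
X → X B B: LEFT RECURSIVE (starts with X)
X → a: starts with a
X → a g: starts with a
B → a: starts with a
B → g: starts with g

The grammar has direct left recursion on: X.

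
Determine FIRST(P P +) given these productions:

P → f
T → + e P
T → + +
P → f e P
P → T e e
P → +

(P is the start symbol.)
FIRST sets of the non-terminals involved (from the grammar, by fixed-point iteration):
  FIRST(P) = { '+', 'f' }

To compute FIRST(P P +), process the symbols left to right:
Symbol P is a non-terminal. Add FIRST(P) \ {ε} = { '+', 'f' }
P is not nullable (ε ∉ FIRST(P)), so stop here.
FIRST(P P +) = { '+', 'f' }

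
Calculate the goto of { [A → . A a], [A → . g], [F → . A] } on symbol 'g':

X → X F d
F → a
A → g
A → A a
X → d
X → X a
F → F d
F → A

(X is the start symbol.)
GOTO(I, 'g') = CLOSURE({ [A → αX.β] : [A → α.Xβ] ∈ I, X = 'g' })

Items with dot before 'g', with the dot advanced:
  [A → . g] → [A → g .]
Closure adds nothing (no advanced item has the dot before a non-terminal).

GOTO = { [A → g .] }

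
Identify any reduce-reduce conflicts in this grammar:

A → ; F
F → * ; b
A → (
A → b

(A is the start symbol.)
No reduce-reduce conflicts

A reduce-reduce conflict occurs when an LR(0) state has two complete items [A → α .] and [B → β .] — both call for a reduction, and with no lookahead the parser cannot choose between them.

Augment with A' → A and build the canonical LR(0) collection (I0 = CLOSURE({[A' → . A]}), then GOTO on every symbol after a dot until no new states appear). It has 9 states:
  I0: { [A → . (], [A → . ; F], [A → . b], [A' → . A] }  — shift
  I1: { [A → ( .] }  — reduce
  I2: { [A → ; . F], [F → . * ; b] }  — shift
  I3: { [A' → A .] }  — accept
  I4: { [A → b .] }  — reduce
  I5: { [F → * . ; b] }  — shift
  I6: { [A → ; F .] }  — reduce
  I7: { [F → * ; . b] }  — shift
  I8: { [F → * ; b .] }  — reduce

No state contains more than one complete item.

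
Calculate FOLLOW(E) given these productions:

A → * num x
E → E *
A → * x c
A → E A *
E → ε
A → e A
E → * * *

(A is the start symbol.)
{ '*', 'e' }

To compute FOLLOW(E), find every occurrence of E on a right-hand side N → α E β: add FIRST(β) \ {ε}, and if β is empty or nullable also add FOLLOW(N). Iterate to a fixed point.

In E → E *: E is followed by '*', add FIRST('*') \ {ε} = { '*' }
In A → E A *: E is followed by A '*', add FIRST(A '*') \ {ε} = { '*', 'e' }

Taking the union: FOLLOW(E) = { '*', 'e' }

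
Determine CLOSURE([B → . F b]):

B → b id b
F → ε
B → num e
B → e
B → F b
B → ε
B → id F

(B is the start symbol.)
{ [B → . F b], [F → .] }

Start with: [B → . F b]
  [B → . F b] has the dot before F: add [F → .]
No further items can be added.

CLOSURE = { [B → . F b], [F → .] }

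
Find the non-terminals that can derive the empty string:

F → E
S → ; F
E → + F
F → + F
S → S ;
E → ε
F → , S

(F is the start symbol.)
ε-productions: E → ε
So E is immediately nullable.
F → E: every symbol on the right is nullable, so F is nullable too.
No further non-terminal can be added: every production for the remaining non-terminals contains a terminal or a non-nullable non-terminal.
Nullable = { 'E', 'F' }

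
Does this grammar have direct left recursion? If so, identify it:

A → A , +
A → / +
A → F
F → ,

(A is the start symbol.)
Direct left recursion occurs when N → N α for some non-terminal N (the right-hand side begins with the left-hand side itself).

A → A , +: LEFT RECURSIVE (starts with A)
A → / +: starts with '/'
A → F: starts with F
F → ,: starts with ','

The grammar has direct left recursion on: A.

Answer: Yes, A is left-recursive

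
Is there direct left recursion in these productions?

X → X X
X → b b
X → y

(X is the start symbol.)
X → X X: LEFT RECURSIVE (starts with X)
X → b b: starts with b
X → y: starts with y

The grammar has direct left recursion on: X.

Answer: Yes, X is left-recursive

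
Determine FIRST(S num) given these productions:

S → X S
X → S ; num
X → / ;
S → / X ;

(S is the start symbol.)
FIRST sets of the non-terminals involved (from the grammar, by fixed-point iteration):
  FIRST(S) = { '/' }

To compute FIRST(S num), process the symbols left to right:
Symbol S is a non-terminal. Add FIRST(S) \ {ε} = { '/' }
S is not nullable (ε ∉ FIRST(S)), so stop here.
FIRST(S num) = { '/' }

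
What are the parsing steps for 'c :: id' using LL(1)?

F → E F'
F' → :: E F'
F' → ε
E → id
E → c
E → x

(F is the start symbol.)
Stack is shown with the top on the left.

Stack      Input      Action
----------------------------
F $        c :: id $  output F → E F'
E F' $     c :: id $  output E → c
c F' $     c :: id $  match 'c'
F' $       :: id $    output F' → :: E F'
:: E F' $  :: id $    match '::'
E F' $     id $       output E → id
id F' $    id $       match 'id'
F' $       $          output F' → ε
$          $          accept

The string is accepted.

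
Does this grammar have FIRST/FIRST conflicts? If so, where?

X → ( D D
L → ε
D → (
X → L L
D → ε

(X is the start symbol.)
No FIRST/FIRST conflicts.

A FIRST/FIRST conflict occurs when two productions N → α and N → β for the same non-terminal have FIRST(α) ∩ FIRST(β) ≠ ∅ (with ε ∈ FIRST of a nullable right-hand side, so two nullable alternatives also conflict).

FIRST sets of the non-terminals at (or reachable through a nullable prefix from) the front of some alternative:
  FIRST(L) = { ε }

Productions for X:
  X → ( D D: FIRST = { '(' }
  X → L L: FIRST = { ε }
Productions for D:
  D → (: FIRST = { '(' }
  D → ε: FIRST = { ε }
L has only one production, so no FIRST/FIRST conflict is possible there.

All alternatives of each non-terminal have pairwise disjoint FIRST sets.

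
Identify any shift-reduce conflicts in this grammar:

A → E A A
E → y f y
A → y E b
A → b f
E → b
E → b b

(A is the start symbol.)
Augment with A' → A and build the canonical LR(0) collection (I0 = CLOSURE({[A' → . A]}), then GOTO on every symbol after a dot until no new states appear). It has 15 states:
  I0: { [A → . E A A], [A → . b f], [A → . y E b], [A' → . A], [E → . b b], [E → . b], [E → . y f y] }  — shift
  I1: { [A' → A .] }  — accept
  I2: { [A → . E A A], [A → . b f], [A → . y E b], [A → E . A A], [E → . b b], [E → . b], [E → . y f y] }  — shift
  I3: { [A → b . f], [E → b . b], [E → b .] }  — shift, reduce
  I4: { [A → y . E b], [E → . b b], [E → . b], [E → . y f y], [E → y . f y] }  — shift
  I5: { [A → y E . b] }  — shift
  I6: { [E → b . b], [E → b .] }  — shift, reduce
  I7: { [E → y f . y] }  — shift
  I8: { [E → y . f y] }  — shift
  I9: { [E → y f y .] }  — reduce
  I10: { [E → b b .] }  — reduce
  I11: { [A → y E b .] }  — reduce
  I12: { [A → b f .] }  — reduce
  I13: { [A → . E A A], [A → . b f], [A → . y E b], [A → E A . A], [E → . b b], [E → . b], [E → . y f y] }  — shift
  I14: { [A → E A A .] }  — reduce

I3 contains reduce item [E → b .] and shift items [A → b . f], [E → b . b] — shift-reduce conflict.
I6 contains reduce item [E → b .] and shift item [E → b . b] — shift-reduce conflict.

Answer: Yes — I3: [E → b .] vs [A → b . f]; I6: [E → b .] vs [E → b . b]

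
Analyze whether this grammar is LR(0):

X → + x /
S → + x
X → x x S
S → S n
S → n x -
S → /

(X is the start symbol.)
Augment with X' → X and build the canonical LR(0) collection (I0 = CLOSURE({[X' → . X]}), then GOTO on every symbol after a dot until no new states appear). It has 15 states:
  I0: { [X → . + x /], [X → . x x S], [X' → . X] }  — shift
  I1: { [X → + . x /] }  — shift
  I2: { [X' → X .] }  — accept
  I3: { [X → x . x S] }  — shift
  I4: { [S → . + x], [S → . /], [S → . S n], [S → . n x -], [X → x x . S] }  — shift
  I5: { [S → + . x] }  — shift
  I6: { [S → / .] }  — reduce
  I7: { [S → S . n], [X → x x S .] }  — shift, reduce
  I8: { [S → n . x -] }  — shift
  I9: { [S → n x . -] }  — shift
  I10: { [S → n x - .] }  — reduce
  I11: { [S → S n .] }  — reduce
  I12: { [S → + x .] }  — reduce
  I13: { [X → + x . /] }  — shift
  I14: { [X → + x / .] }  — reduce

Conflict in state I7:
  Shift-reduce conflict between [X → x x S .] and [S → S . n]
So the grammar is NOT LR(0).

Answer: No. Shift-reduce conflict between [X → x x S .] and [S → S . n]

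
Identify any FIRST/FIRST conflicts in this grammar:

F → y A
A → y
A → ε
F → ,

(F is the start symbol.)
A FIRST/FIRST conflict occurs when two productions N → α and N → β for the same non-terminal have FIRST(α) ∩ FIRST(β) ≠ ∅ (with ε ∈ FIRST of a nullable right-hand side, so two nullable alternatives also conflict).

Productions for F:
  F → y A: FIRST = { 'y' }
  F → ,: FIRST = { ',' }
Productions for A:
  A → y: FIRST = { 'y' }
  A → ε: FIRST = { ε }

All alternatives of each non-terminal have pairwise disjoint FIRST sets.

Answer: No FIRST/FIRST conflicts.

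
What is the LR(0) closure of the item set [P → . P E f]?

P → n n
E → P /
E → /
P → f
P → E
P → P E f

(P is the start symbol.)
To compute CLOSURE, for each item [A → α.Bβ] where B is a non-terminal, add [B → .γ] for all productions B → γ; repeat for the newly added items until nothing changes.

Start with: [P → . P E f]
  [P → . P E f] has the dot before P: add [P → . n n], [P → . f], [P → . E]
  [P → . E] has the dot before E: add [E → . P /], [E → . /]
No further items can be added.

CLOSURE = { [E → . /], [E → . P /], [P → . E], [P → . P E f], [P → . f], [P → . n n] }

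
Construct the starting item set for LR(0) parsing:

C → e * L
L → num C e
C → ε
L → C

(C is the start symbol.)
First, augment the grammar with C' → C
I₀ = CLOSURE({ [C' → . C] }):
  [C' → . C] has the dot before C: add [C → . e * L], [C → .]
No further items can be added.

I₀ = { [C → . e * L], [C → .], [C' → . C] }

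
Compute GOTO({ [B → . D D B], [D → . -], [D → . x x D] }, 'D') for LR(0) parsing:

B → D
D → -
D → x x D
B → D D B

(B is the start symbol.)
{ [B → D . D B], [D → . -], [D → . x x D] }

GOTO(I, 'D') = CLOSURE({ [A → αX.β] : [A → α.Xβ] ∈ I, X = 'D' })

Items with dot before 'D', with the dot advanced:
  [B → . D D B] → [B → D . D B]
Closure of the advanced items:
  [B → D . D B] has the dot before D: add [D → . -], [D → . x x D]

GOTO = { [B → D . D B], [D → . -], [D → . x x D] }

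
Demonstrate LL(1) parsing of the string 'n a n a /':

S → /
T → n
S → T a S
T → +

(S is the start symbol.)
Stack is shown with the top on the left.

Stack    Input        Action
----------------------------
S $      n a n a / $  output S → T a S
T a S $  n a n a / $  output T → n
n a S $  n a n a / $  match 'n'
a S $    a n a / $    match 'a'
S $      n a / $      output S → T a S
T a S $  n a / $      output T → n
n a S $  n a / $      match 'n'
a S $    a / $        match 'a'
S $      / $          output S → /
/ $      / $          match '/'
$        $            accept

The string is accepted.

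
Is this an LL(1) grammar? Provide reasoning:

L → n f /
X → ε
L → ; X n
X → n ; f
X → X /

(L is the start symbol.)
Relevant sets:
  FIRST(X) = { '/', 'n', ε }
  FOLLOW(X) = { '/', 'n' }

For L:
  PREDICT(L → n f '/') = { 'n' }
  PREDICT(L → ';' X n) = { ';' }
For X:
  PREDICT(X → ε) = { '/', 'n' }
  PREDICT(X → n ';' f) = { 'n' }
  PREDICT(X → X '/') = { '/', 'n' }

Conflict found: Predict set conflict for X: { 'n' }
The grammar is NOT LL(1).

Answer: No. Predict set conflict for X: { 'n' }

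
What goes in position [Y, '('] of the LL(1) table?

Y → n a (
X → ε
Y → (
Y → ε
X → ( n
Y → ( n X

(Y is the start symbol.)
Y → (, Y → ( n X

To find M[Y, '('], we find productions for Y where '(' is in the predict set (PREDICT(N → α) = (FIRST(α) \ {ε}) ∪ (FOLLOW(N) if α ⇒* ε)).

Relevant sets:
  FOLLOW(Y) = { $ }

Y → n a (: PREDICT = { 'n' }
Y → (: PREDICT = { '(' }
  '(' is in predict set, so this production goes in M[Y, '(']
Y → ε: PREDICT = { $ }
Y → ( n X: PREDICT = { '(' }
  '(' is in predict set, so this production goes in M[Y, '(']

M[Y, '('] = Y → (, Y → ( n X  (a multiply-defined cell — the grammar is not LL(1))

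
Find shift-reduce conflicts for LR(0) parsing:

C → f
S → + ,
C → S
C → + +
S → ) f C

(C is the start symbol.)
No shift-reduce conflicts

Augment with C' → C and build the canonical LR(0) collection (I0 = CLOSURE({[C' → . C]}), then GOTO on every symbol after a dot until no new states appear). It has 10 states:
  I0: { [C → . + +], [C → . S], [C → . f], [C' → . C], [S → . ) f C], [S → . + ,] }  — shift
  I1: { [S → ) . f C] }  — shift
  I2: { [C → + . +], [S → + . ,] }  — shift
  I3: { [C' → C .] }  — accept
  I4: { [C → S .] }  — reduce
  I5: { [C → f .] }  — reduce
  I6: { [C → + + .] }  — reduce
  I7: { [S → + , .] }  — reduce
  I8: { [C → . + +], [C → . S], [C → . f], [S → ) f . C], [S → . ) f C], [S → . + ,] }  — shift
  I9: { [S → ) f C .] }  — reduce

No state contains both a complete item and a shift item.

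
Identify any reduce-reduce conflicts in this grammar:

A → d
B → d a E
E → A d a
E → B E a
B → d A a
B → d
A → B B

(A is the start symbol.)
Yes — I3: [A → d .] vs [B → d .]

A reduce-reduce conflict occurs when an LR(0) state has two complete items [A → α .] and [B → β .] — both call for a reduction, and with no lookahead the parser cannot choose between them.

Augment with A' → A and build the canonical LR(0) collection (I0 = CLOSURE({[A' → . A]}), then GOTO on every symbol after a dot until no new states appear). It has 17 states:
  I0: { [A → . B B], [A → . d], [A' → . A], [B → . d A a], [B → . d a E], [B → . d] }  — shift
  I1: { [A' → A .] }  — accept
  I2: { [A → B . B], [B → . d A a], [B → . d a E], [B → . d] }  — shift
  I3: { [A → . B B], [A → . d], [A → d .], [B → . d A a], [B → . d a E], [B → . d], [B → d . A a], [B → d . a E], [B → d .] }  — shift, 2 reduces
  I4: { [B → d A . a] }  — shift
  I5: { [A → . B B], [A → . d], [B → . d A a], [B → . d a E], [B → . d], [B → d a . E], [E → . A d a], [E → . B E a] }  — shift
  I6: { [E → A . d a] }  — shift
  I7: { [A → . B B], [A → . d], [A → B . B], [B → . d A a], [B → . d a E], [B → . d], [E → . A d a], [E → . B E a], [E → B . E a] }  — shift
  I8: { [B → d a E .] }  — reduce
  I9: { [A → . B B], [A → . d], [A → B . B], [A → B B .], [B → . d A a], [B → . d a E], [B → . d], [E → . A d a], [E → . B E a], [E → B . E a] }  — shift, reduce
  I10: { [E → B E . a] }  — shift
  I11: { [E → B E a .] }  — reduce
  I12: { [E → A d . a] }  — shift
  I13: { [E → A d a .] }  — reduce
  I14: { [B → d A a .] }  — reduce
  I15: { [A → B B .] }  — reduce
  I16: { [A → . B B], [A → . d], [B → . d A a], [B → . d a E], [B → . d], [B → d . A a], [B → d . a E], [B → d .] }  — shift, reduce

I3 contains complete items [A → d .], [B → d .] — reduce-reduce conflict.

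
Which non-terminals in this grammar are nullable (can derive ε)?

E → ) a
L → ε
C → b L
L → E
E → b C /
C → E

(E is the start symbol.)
ε-productions: L → ε
So L is immediately nullable.
No further non-terminal can be added: every production for the remaining non-terminals contains a terminal or a non-nullable non-terminal.
Nullable = { 'L' }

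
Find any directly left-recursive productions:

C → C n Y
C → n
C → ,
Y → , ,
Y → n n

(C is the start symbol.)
Direct left recursion occurs when N → N α for some non-terminal N (the right-hand side begins with the left-hand side itself).

C → C n Y: LEFT RECURSIVE (starts with C)
C → n: starts with n
C → ,: starts with ','
Y → , ,: starts with ','
Y → n n: starts with n

The grammar has direct left recursion on: C.

Answer: Yes, C is left-recursive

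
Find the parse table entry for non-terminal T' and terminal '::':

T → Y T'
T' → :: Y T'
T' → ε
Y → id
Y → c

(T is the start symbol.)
To find M[T', '::'], we find productions for T' where '::' is in the predict set (PREDICT(N → α) = (FIRST(α) \ {ε}) ∪ (FOLLOW(N) if α ⇒* ε)).

Relevant sets:
  FOLLOW(T') = { $ }

T' → :: Y T': PREDICT = { '::' }
  '::' is in predict set, so this production goes in M[T', '::']
T' → ε: PREDICT = { $ }

M[T', '::'] = T' → :: Y T'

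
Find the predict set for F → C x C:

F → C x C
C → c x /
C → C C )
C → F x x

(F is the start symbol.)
PREDICT(F → C x C) = (FIRST(RHS) \ {ε}) ∪ (FOLLOW(F) if ε ∈ FIRST(RHS), i.e. RHS ⇒* ε)
FIRST(C) = { 'c' }
FIRST(C x C) = { 'c' }
ε ∉ FIRST(C x C), so FOLLOW(F) is not added.
PREDICT(F → C x C) = { 'c' }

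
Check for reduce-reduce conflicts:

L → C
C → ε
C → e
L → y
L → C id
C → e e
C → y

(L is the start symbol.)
Augment with L' → L and build the canonical LR(0) collection (I0 = CLOSURE({[L' → . L]}), then GOTO on every symbol after a dot until no new states appear). It has 7 states:
  I0: { [C → . e e], [C → . e], [C → . y], [C → .], [L → . C id], [L → . C], [L → . y], [L' → . L] }  — shift, reduce
  I1: { [L → C . id], [L → C .] }  — shift, reduce
  I2: { [L' → L .] }  — accept
  I3: { [C → e . e], [C → e .] }  — shift, reduce
  I4: { [C → y .], [L → y .] }  — 2 reduces
  I5: { [C → e e .] }  — reduce
  I6: { [L → C id .] }  — reduce

I4 contains complete items [C → y .], [L → y .] — reduce-reduce conflict.

Answer: Yes — I4: [C → y .] vs [L → y .]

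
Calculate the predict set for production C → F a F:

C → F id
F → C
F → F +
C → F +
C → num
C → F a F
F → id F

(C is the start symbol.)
{ 'id', 'num' }

PREDICT(C → F a F) = (FIRST(RHS) \ {ε}) ∪ (FOLLOW(C) if ε ∈ FIRST(RHS), i.e. RHS ⇒* ε)
FIRST(F) = { 'id', 'num' }
FIRST(F a F) = { 'id', 'num' }
ε ∉ FIRST(F a F), so FOLLOW(C) is not added.
PREDICT(C → F a F) = { 'id', 'num' }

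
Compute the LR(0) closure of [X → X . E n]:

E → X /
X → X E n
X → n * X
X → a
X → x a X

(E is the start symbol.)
Start with: [X → X . E n]
  [X → X . E n] has the dot before E: add [E → . X /]
  [E → . X /] has the dot before X: add [X → . X E n], [X → . n * X], [X → . a], [X → . x a X]
No further items can be added.

CLOSURE = { [E → . X /], [X → . X E n], [X → . a], [X → . n * X], [X → . x a X], [X → X . E n] }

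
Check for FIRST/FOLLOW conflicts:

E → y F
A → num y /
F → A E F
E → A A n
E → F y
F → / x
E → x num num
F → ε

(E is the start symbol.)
Nullable non-terminals: F.
FIRST sets used below: FIRST(A) = { 'num' }

F: nullable alternative(s) F → ε; FOLLOW(F) = { $, '/', 'num', 'y' }
  F → A E F: FIRST \ {ε} = { 'num' } — overlaps FOLLOW(F) on { 'num' }: CONFLICT
  F → / x: FIRST \ {ε} = { '/' } — overlaps FOLLOW(F) on { '/' }: CONFLICT
  F → ε: FIRST \ {ε} = { } — this is the only nullable alternative, skip

A, E have no nullable alternative, so no FIRST/FOLLOW check is needed there.

So the grammar has 2 FIRST/FOLLOW conflicts (marked CONFLICT above).

Answer: Yes. F → A E F with FOLLOW(F) on { 'num' }; F → '/' x with FOLLOW(F) on { '/' }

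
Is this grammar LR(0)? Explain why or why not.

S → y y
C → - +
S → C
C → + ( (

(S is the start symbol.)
Yes, the grammar is LR(0)

A grammar is LR(0) if no state in the canonical LR(0) collection has:
  - both a shift item (dot before a terminal) and a complete item (shift-reduce conflict), or
  - two or more complete items (reduce-reduce conflict; the accept item [S' → S .] counts as a complete item here).

Augment with S' → S and build the canonical LR(0) collection (I0 = CLOSURE({[S' → . S]}), then GOTO on every symbol after a dot until no new states appear). It has 10 states:
  I0: { [C → . + ( (], [C → . - +], [S → . C], [S → . y y], [S' → . S] }  — shift
  I1: { [C → + . ( (] }  — shift
  I2: { [C → - . +] }  — shift
  I3: { [S → C .] }  — reduce
  I4: { [S' → S .] }  — accept
  I5: { [S → y . y] }  — shift
  I6: { [S → y y .] }  — reduce
  I7: { [C → - + .] }  — reduce
  I8: { [C → + ( . (] }  — shift
  I9: { [C → + ( ( .] }  — reduce

Every state is either a pure shift/goto state or contains exactly one complete item and nothing to shift — no conflicts. The grammar is LR(0).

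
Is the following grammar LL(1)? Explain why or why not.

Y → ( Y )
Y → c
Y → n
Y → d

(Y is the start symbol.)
Yes, the grammar is LL(1).

For Y:
  PREDICT(Y → '(' Y ')') = { '(' }
  PREDICT(Y → c) = { 'c' }
  PREDICT(Y → n) = { 'n' }
  PREDICT(Y → d) = { 'd' }

All predict sets are disjoint. The grammar IS LL(1).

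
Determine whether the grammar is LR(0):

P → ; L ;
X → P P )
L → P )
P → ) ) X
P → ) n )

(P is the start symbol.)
A grammar is LR(0) if no state in the canonical LR(0) collection has:
  - both a shift item (dot before a terminal) and a complete item (shift-reduce conflict), or
  - two or more complete items (reduce-reduce conflict; the accept item [P' → P .] counts as a complete item here).

Augment with P' → P and build the canonical LR(0) collection (I0 = CLOSURE({[P' → . P]}), then GOTO on every symbol after a dot until no new states appear). It has 15 states:
  I0: { [P → . ) ) X], [P → . ) n )], [P → . ; L ;], [P' → . P] }  — shift
  I1: { [P → ) . ) X], [P → ) . n )] }  — shift
  I2: { [L → . P )], [P → . ) ) X], [P → . ) n )], [P → . ; L ;], [P → ; . L ;] }  — shift
  I3: { [P' → P .] }  — accept
  I4: { [P → ; L . ;] }  — shift
  I5: { [L → P . )] }  — shift
  I6: { [L → P ) .] }  — reduce
  I7: { [P → ; L ; .] }  — reduce
  I8: { [P → ) ) . X], [P → . ) ) X], [P → . ) n )], [P → . ; L ;], [X → . P P )] }  — shift
  I9: { [P → ) n . )] }  — shift
  I10: { [P → ) n ) .] }  — reduce
  I11: { [P → . ) ) X], [P → . ) n )], [P → . ; L ;], [X → P . P )] }  — shift
  I12: { [P → ) ) X .] }  — reduce
  I13: { [X → P P . )] }  — shift
  I14: { [X → P P ) .] }  — reduce

Every state is either a pure shift/goto state or contains exactly one complete item and nothing to shift — no conflicts. The grammar is LR(0).

Answer: Yes, the grammar is LR(0)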